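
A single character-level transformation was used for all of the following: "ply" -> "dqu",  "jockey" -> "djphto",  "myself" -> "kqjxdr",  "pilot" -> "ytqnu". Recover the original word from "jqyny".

title

Two steps: reverse the string, then apply a Caesar shift of +5.
Reversing it on jqyny: shift back: j−5=e, q−5=l, y−5=t, n−5=i, y−5=t → eltit; then reverse → title.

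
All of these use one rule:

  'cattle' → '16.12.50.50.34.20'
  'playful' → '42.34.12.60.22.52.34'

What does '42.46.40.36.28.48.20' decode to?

promise

With a=1..z=26, the number is 2·pos + 10.
Reversing it on 42.46.40.36.28.48.20: 42→(42−10)÷2=16=p, 46→(46−10)÷2=18=r, 40→(40−10)÷2=15=o, 36→(36−10)÷2=13=m, 28→(28−10)÷2=9=i, 48→(48−10)÷2=19=s, 20→(20−10)÷2=5=e.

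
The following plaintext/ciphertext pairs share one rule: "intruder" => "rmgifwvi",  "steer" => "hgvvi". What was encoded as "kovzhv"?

Letters are reflected about the middle of the alphabet (position → 25−position): Atbash.
Reversing it on kovzhv: k↔p, o↔l, v↔e, z↔a, h↔s, v↔e.

please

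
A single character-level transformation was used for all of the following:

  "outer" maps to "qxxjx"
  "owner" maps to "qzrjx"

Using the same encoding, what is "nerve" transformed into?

phvak

In outer: o→q is +2, u→x is +3, t→x is +4, e→j is +5 — the shift increases by 1 each position. Each letter shifts forward by (position + 2), i.e. 2, 3, 4, … — the shift grows by one for each successive letter.
On nerve: n+2=p, e+3=h, r+4=v, v+5=a, e+6=k.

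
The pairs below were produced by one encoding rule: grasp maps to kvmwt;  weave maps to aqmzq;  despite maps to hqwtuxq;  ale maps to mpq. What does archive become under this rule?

The shift depends on letter class: consonant g→k is +4, but vowel a→m is +12. Two shifts are in play — +12 for a/e/i/o/u, +4 for every other letter.
For archive: a(vowel)+12=m, r(cons)+4=v, c(cons)+4=g, h(cons)+4=l, i(vowel)+12=u, v(cons)+4=z, e(vowel)+12=q.

mvgluzq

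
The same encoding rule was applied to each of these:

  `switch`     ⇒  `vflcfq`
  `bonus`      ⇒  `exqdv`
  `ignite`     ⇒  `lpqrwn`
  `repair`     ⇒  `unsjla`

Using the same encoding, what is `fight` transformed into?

Shifts by position in switch: pos 0: s→v (+3), pos 1: w→f (+9), pos 2: i→l (+3), pos 3: t→c (+9) — repeating every 2. A repeating key of period 2 is used — shifts +3, +9 over and over.
For fight: f+3=i, i+9=r, g+3=j, h+9=q, t+3=w.

irjqw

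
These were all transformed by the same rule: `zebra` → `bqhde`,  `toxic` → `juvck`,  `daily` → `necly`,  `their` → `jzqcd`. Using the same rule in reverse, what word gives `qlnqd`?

z(25)→b(1) and e(4)→q(16) fit y≡3x+4 (mod 26); the inverse of 3 mod 26 is 9. Each letter's alphabet position (a=0..z=25) is mapped through 3·x+4 mod 26 — an affine cipher.
Decoding qlnqd: q(16)→9·(16−4)≡4=e; l(11)→9·(11−4)≡11=l; n(13)→9·(13−4)≡3=d; q(16)→9·(16−4)≡4=e; d(3)→9·(3−4)≡17=r (all mod 26).

elder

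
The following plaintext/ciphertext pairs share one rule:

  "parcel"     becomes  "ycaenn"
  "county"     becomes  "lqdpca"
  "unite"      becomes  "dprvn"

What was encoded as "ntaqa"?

Shifts by position in parcel: pos 0: p→y (+9), pos 1: a→c (+2), pos 2: r→a (+9), pos 3: c→e (+2) — repeating every 2. It's a Vigenère-style cipher with numeric key [9,2]: position i shifts by key[i mod 2].
Reversing it on ntaqa: n−9=e, t−2=r, a−9=r, q−2=o, a−9=r.

error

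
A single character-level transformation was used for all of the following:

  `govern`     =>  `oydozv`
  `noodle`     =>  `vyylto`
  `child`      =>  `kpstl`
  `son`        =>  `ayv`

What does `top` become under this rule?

The shift depends on letter class: consonant g→o is +8, but vowel o→y is +10. Two shifts are in play — +10 for a/e/i/o/u, +8 for every other letter.
On top: t(cons)+8=b, o(vowel)+10=y, p(cons)+8=x.

byx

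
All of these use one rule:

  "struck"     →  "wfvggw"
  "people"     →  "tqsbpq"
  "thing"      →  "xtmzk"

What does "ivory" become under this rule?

mhsdc

Shifts by position in struck: pos 0: s→w (+4), pos 1: t→f (+12), pos 2: r→v (+4), pos 3: u→g (+12) — repeating every 2. It's a Vigenère-style cipher with numeric key [4,12]: position i shifts by key[i mod 2].
Applying it to ivory: i+4=m, v+12=h, o+4=s, r+12=d, y+4=c.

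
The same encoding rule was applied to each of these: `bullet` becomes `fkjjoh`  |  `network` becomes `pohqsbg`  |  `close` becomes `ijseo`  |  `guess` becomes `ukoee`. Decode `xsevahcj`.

hospital

b(1)→f(5) and u(20)→k(10) fit y≡3x+2 (mod 26); the inverse of 3 mod 26 is 9. Each letter's alphabet position (a=0..z=25) is mapped through 3·x+2 mod 26 — an affine cipher.
Reversing it on xsevahcj: x(23)→9·(23−2)≡7=h; s(18)→9·(18−2)≡14=o; e(4)→9·(4−2)≡18=s; v(21)→9·(21−2)≡15=p; a(0)→9·(0−2)≡8=i; h(7)→9·(7−2)≡19=t; c(2)→9·(2−2)≡0=a; j(9)→9·(9−2)≡11=l (all mod 26).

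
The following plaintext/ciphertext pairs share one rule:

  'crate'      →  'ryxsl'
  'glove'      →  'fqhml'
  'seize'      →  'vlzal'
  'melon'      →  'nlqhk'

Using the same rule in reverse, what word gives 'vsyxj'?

straw

Each letter's alphabet position (a=0..z=25) is mapped through 23·x+23 mod 26 — an affine cipher.
Decoding vsyxj: v(21)→17·(21−23)≡18=s; s(18)→17·(18−23)≡19=t; y(24)→17·(24−23)≡17=r; x(23)→17·(23−23)≡0=a; j(9)→17·(9−23)≡22=w (all mod 26).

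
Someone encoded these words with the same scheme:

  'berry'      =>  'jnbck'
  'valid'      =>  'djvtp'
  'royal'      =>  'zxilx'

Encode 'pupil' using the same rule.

xdztx

In berry: b→j is +8, e→n is +9, r→b is +10, r→c is +11 — the shift increases by 1 each position. Each letter shifts forward by (position + 8), i.e. 8, 9, 10, … — the shift grows by one for each successive letter.
On pupil: p+8=x, u+9=d, p+10=z, i+11=t, l+12=x.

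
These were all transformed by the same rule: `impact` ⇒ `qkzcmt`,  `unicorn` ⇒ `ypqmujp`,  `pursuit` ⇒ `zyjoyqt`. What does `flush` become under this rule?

bfyol

i(8)→q(16) and m(12)→k(10) fit y≡5x+2 (mod 26); the inverse of 5 mod 26 is 21. Each letter's alphabet position (a=0..z=25) is mapped through 5·x+2 mod 26 — an affine cipher.
Applying it to flush: f(5)→5·5+2≡1=b; l(11)→5·11+2≡5=f; u(20)→5·20+2≡24=y; s(18)→5·18+2≡14=o; h(7)→5·7+2≡11=l (all mod 26).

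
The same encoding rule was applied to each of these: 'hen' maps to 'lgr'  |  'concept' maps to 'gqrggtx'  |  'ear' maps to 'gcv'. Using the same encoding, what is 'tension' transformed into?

The shift depends on letter class: consonant h→l is +4, but vowel e→g is +2. Two shifts are in play — +2 for a/e/i/o/u, +4 for every other letter.
On tension: t(cons)+4=x, e(vowel)+2=g, n(cons)+4=r, s(cons)+4=w, i(vowel)+2=k, o(vowel)+2=q, n(cons)+4=r.

xgrwkqr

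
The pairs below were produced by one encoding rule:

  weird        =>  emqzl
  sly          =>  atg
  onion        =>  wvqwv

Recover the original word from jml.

bed

Compare letters: w→e is +8, e→m is +8, i→q is +8 — a constant shift. This is a Caesar cipher with shift 8.
Decoding jml: j−8=b, m−8=e, l−8=d.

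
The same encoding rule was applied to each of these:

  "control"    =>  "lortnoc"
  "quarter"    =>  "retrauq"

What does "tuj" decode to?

The output letters match the input read backwards: control reversed is lortnoc. It's just the letters in reverse order.
Undoing it on tuj: then reverse → jut.

jut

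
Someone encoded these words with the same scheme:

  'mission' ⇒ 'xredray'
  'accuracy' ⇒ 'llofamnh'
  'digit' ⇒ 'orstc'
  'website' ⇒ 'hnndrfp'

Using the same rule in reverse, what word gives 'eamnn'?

Shifts by position in mission: pos 0: m→x (+11), pos 1: i→r (+9), pos 2: s→e (+12), pos 3: s→d (+11), pos 4: i→r (+9), pos 5: o→a (+12) — repeating every 3. A repeating key of period 3 is used — shifts +11, +9, +12 over and over.
Reversing it on eamnn: e−11=t, a−9=r, m−12=a, n−11=c, n−9=e.

trace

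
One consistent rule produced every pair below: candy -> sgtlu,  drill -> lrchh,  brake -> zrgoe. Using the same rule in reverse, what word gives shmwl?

c(2)→s(18) and a(0)→g(6) fit y≡19x+6 (mod 26); the inverse of 19 mod 26 is 11. Treating letters as 0–25, the rule is x ↦ 19x + 6 (mod 26).
Decoding shmwl: s(18)→11·(18−6)≡2=c; h(7)→11·(7−6)≡11=l; m(12)→11·(12−6)≡14=o; w(22)→11·(22−6)≡20=u; l(11)→11·(11−6)≡3=d (all mod 26).

cloud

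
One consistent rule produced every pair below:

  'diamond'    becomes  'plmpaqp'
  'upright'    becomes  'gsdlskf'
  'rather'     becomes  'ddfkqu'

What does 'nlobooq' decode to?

bicycle

Shifts by position in diamond: pos 0: d→p (+12), pos 1: i→l (+3), pos 2: a→m (+12), pos 3: m→p (+3) — repeating every 2. It's a Vigenère-style cipher with numeric key [12,3]: position i shifts by key[i mod 2].
Decoding nlobooq: n−12=b, l−3=i, o−12=c, b−3=y, o−12=c, o−3=l, q−12=e.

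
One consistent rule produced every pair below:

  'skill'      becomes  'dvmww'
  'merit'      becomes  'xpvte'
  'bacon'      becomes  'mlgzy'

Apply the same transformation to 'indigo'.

Shifts by position in skill: pos 0: s→d (+11), pos 1: k→v (+11), pos 2: i→m (+4), pos 3: l→w (+11), pos 4: l→w (+11) — repeating every 3. The shifts repeat in a cycle of length 3: positions 0,1,… shift by +11, +11, +4, then the pattern repeats.
Applying it to indigo: i+11=t, n+11=y, d+4=h, i+11=t, g+11=r, o+4=s.

tyhtrs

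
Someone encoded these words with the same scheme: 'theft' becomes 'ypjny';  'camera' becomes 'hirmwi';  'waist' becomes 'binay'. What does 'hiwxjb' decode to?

carpet

Shifts by position in theft: pos 0: t→y (+5), pos 1: h→p (+8), pos 2: e→j (+5), pos 3: f→n (+8) — repeating every 2. It's a Vigenère-style cipher with numeric key [5,8]: position i shifts by key[i mod 2].
Decoding hiwxjb: h−5=c, i−8=a, w−5=r, x−8=p, j−5=e, b−8=t.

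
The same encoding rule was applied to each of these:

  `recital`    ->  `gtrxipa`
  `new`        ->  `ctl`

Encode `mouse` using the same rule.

bdjht

It's a constant shift of +15 (ROT15).
On mouse: m+15=b, o+15=d, u+15=j, s+15=h, e+15=t.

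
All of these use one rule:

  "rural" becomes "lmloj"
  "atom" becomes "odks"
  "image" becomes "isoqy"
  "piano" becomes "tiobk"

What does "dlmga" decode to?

Each letter's alphabet position (a=0..z=25) is mapped through 9·x+14 mod 26 — an affine cipher.
Undoing it on dlmga: d(3)→3·(3−14)≡19=t; l(11)→3·(11−14)≡17=r; m(12)→3·(12−14)≡20=u; g(6)→3·(6−14)≡2=c; a(0)→3·(0−14)≡10=k (all mod 26).

truck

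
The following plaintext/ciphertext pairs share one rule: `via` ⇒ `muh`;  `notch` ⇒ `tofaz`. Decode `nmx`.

The output letters match the input read backwards, each shifted +12: via reversed is aiv. Read the word backwards and shift each letter +12.
Decoding nmx: shift back: n−12=b, m−12=a, x−12=l → bal; then reverse → lab.

lab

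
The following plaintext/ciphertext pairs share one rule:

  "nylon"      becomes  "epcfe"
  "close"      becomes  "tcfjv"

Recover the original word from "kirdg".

Compare letters: n→e is +17, y→p is +17, l→c is +17 — a constant shift. It's a constant shift of +17 (ROT17).
Decoding kirdg: k−17=t, i−17=r, r−17=a, d−17=m, g−17=p.

tramp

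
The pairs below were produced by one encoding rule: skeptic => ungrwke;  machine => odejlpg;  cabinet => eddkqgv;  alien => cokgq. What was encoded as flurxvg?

dispute

Shifts by position in skeptic: pos 0: s→u (+2), pos 1: k→n (+3), pos 2: e→g (+2), pos 3: p→r (+2), pos 4: t→w (+3), pos 5: i→k (+2) — repeating every 3. The shifts repeat in a cycle of length 3: positions 0,1,… shift by +2, +3, +2, then the pattern repeats.
Decoding flurxvg: f−2=d, l−3=i, u−2=s, r−2=p, x−3=u, v−2=t, g−2=e.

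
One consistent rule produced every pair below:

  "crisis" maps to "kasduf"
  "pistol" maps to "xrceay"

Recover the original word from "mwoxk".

Letter i (0-indexed) is shifted by i+8, so successive shifts are 8, 9, 10, ….
Decoding mwoxk: m−8=e, w−9=n, o−10=e, x−11=m, k−12=y.

enemy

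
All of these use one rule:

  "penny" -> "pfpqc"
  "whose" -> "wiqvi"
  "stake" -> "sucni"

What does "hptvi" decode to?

In penny: p→p is +0, e→f is +1, n→p is +2, n→q is +3 — the shift increases by 1 each position. Letter i (0-indexed) is shifted by i+0, so successive shifts are 0, 1, 2, ….
Undoing it on hptvi: h−0=h, p−1=o, t−2=r, v−3=s, i−4=e.

horse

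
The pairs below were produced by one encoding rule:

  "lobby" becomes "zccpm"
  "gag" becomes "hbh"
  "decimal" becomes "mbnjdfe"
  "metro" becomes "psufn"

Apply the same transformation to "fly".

zmg

Read the word backwards and shift each letter +1.
For fly: reverse → ylf; then shift: y+1=z, l+1=m, f+1=g.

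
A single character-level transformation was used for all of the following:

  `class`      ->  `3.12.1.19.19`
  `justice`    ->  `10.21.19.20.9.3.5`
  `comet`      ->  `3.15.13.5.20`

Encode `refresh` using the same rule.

18.5.6.18.5.19.8

c is letter #3 and maps to 3: an offset of 0. Each letter is replaced by its alphabet position (a=1, b=2, …, z=26).
For refresh: r=18→18, e=5→5, f=6→6, r=18→18, e=5→5, s=19→19, h=8→8.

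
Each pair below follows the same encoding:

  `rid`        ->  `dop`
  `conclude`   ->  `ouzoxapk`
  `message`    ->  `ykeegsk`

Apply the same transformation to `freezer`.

The shift depends on letter class: consonant r→d is +12, but vowel i→o is +6. Vowels shift forward by 6 and consonants shift forward by 12.
On freezer: f(cons)+12=r, r(cons)+12=d, e(vowel)+6=k, e(vowel)+6=k, z(cons)+12=l, e(vowel)+6=k, r(cons)+12=d.

rdkklkd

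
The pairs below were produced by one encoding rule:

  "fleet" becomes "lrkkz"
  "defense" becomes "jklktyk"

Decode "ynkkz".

Compare letters: f→l is +6, l→r is +6, e→k is +6 — a constant shift. It's a constant shift of +6 (ROT6).
Reversing it on ynkkz: y−6=s, n−6=h, k−6=e, k−6=e, z−6=t.

sheet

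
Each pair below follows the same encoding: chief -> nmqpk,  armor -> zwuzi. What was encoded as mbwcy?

The output letters match the input read backwards, each shifted +8: chief reversed is feihc. Two steps: reverse the string, then apply a Caesar shift of +8.
Decoding mbwcy: shift back: m−8=e, b−8=t, w−8=o, c−8=u, y−8=q → etouq; then reverse → quote.

quote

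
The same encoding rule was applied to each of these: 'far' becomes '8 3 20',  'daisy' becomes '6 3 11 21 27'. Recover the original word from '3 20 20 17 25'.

arrow

f is letter #6 and maps to 8: an offset of 2. The number is (letter's place in the alphabet, a=1) + 2.
Undoing it on 3 20 20 17 25: 3→(3−2)÷1=1=a, 20→(20−2)÷1=18=r, 20→(20−2)÷1=18=r, 17→(17−2)÷1=15=o, 25→(25−2)÷1=23=w.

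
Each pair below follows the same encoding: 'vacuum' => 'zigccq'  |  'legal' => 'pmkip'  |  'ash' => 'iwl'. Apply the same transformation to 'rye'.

vcm

The shift depends on letter class: consonant v→z is +4, but vowel a→i is +8. Vowels shift forward by 8 and consonants shift forward by 4.
On rye: r(cons)+4=v, y(cons)+4=c, e(vowel)+8=m.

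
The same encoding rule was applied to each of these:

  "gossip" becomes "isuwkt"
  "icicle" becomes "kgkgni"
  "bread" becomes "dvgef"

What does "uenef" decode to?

Shifts by position in gossip: pos 0: g→i (+2), pos 1: o→s (+4), pos 2: s→u (+2), pos 3: s→w (+4) — repeating every 2. It's a Vigenère-style cipher with numeric key [2,4]: position i shifts by key[i mod 2].
Decoding uenef: u−2=s, e−4=a, n−2=l, e−4=a, f−2=d.

salad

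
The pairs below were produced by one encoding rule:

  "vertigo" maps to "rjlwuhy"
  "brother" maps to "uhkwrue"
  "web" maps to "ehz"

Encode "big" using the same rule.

jle

The output letters match the input read backwards, each shifted +3: vertigo reversed is ogitrev. Read the word backwards and shift each letter +3.
On big: reverse → gib; then shift: g+3=j, i+3=l, b+3=e.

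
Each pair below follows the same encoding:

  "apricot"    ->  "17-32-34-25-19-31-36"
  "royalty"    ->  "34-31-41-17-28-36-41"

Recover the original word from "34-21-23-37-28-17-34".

regular

a is letter #1 and maps to 17: an offset of 16. Letters become their 1-based position plus 16 (so a→17, b→18, …).
Reversing it on 34-21-23-37-28-17-34: 34→(34−16)÷1=18=r, 21→(21−16)÷1=5=e, 23→(23−16)÷1=7=g, 37→(37−16)÷1=21=u, 28→(28−16)÷1=12=l, 17→(17−16)÷1=1=a, 34→(34−16)÷1=18=r.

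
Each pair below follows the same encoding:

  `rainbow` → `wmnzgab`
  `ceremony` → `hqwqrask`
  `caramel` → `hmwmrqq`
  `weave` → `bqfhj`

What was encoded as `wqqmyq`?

relate

The shifts repeat in a cycle of length 2: positions 0,1,… shift by +5, +12, then the pattern repeats.
Undoing it on wqqmyq: w−5=r, q−12=e, q−5=l, m−12=a, y−5=t, q−12=e.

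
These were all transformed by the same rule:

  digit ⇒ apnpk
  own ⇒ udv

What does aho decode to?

The output letters match the input read backwards, each shifted +7: digit reversed is tigid. The word is reversed, then every letter is shifted forward by 7.
Reversing it on aho: shift back: a−7=t, h−7=a, o−7=h → tah; then reverse → hat.

hat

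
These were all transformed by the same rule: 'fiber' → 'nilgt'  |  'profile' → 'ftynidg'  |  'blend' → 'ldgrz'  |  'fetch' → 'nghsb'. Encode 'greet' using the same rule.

f(5)→n(13) and i(8)→i(8) fit y≡7x+4 (mod 26); the inverse of 7 mod 26 is 15. This is an affine cipher: with a=0,…,z=25, each position x becomes (7x+4) mod 26.
Applying it to greet: g(6)→7·6+4≡20=u; r(17)→7·17+4≡19=t; e(4)→7·4+4≡6=g; e(4)→7·4+4≡6=g; t(19)→7·19+4≡7=h (all mod 26).

utggh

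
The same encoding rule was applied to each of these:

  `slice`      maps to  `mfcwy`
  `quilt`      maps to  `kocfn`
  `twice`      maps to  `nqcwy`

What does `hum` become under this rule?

bog

Compare letters: s→m is +20, l→f is +20, i→c is +20 — a constant shift. Each letter is shifted forward by 20 in the alphabet (a Caesar shift of +20).
On hum: h+20=b, u+20=o, m+20=g.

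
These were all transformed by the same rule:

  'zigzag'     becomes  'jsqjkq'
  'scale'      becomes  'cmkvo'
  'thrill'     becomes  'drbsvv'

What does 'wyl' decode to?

Each letter is shifted forward by 10 in the alphabet (a Caesar shift of +10).
Undoing it on wyl: w−10=m, y−10=o, l−10=b.

mob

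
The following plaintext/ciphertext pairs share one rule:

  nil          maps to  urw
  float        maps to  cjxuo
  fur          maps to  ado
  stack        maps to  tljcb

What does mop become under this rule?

yxv

The output letters match the input read backwards, each shifted +9: nil reversed is lin. Read the word backwards and shift each letter +9.
On mop: reverse → pom; then shift: p+9=y, o+9=x, m+9=v.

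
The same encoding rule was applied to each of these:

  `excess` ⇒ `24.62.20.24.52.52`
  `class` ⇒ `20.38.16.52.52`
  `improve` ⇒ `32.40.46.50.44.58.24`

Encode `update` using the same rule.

e(#5)→24 and x(#24)→62: differences scale by 2, so n = 2·pos + 14. The formula is n = 2×(alphabet index, a=1) + 14.
For update: u=21→56, p=16→46, d=4→22, a=1→16, t=20→54, e=5→24.

56.46.22.16.54.24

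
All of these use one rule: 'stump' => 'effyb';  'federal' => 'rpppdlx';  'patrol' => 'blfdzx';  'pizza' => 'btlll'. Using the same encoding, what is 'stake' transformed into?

eflwp

The rule splits by letter class: vowels +11, consonants +12.
On stake: s(cons)+12=e, t(cons)+12=f, a(vowel)+11=l, k(cons)+12=w, e(vowel)+11=p.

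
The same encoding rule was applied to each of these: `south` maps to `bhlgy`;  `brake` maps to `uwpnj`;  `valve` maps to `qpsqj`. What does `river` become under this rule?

wdqjw

s(18)→b(1) and o(14)→h(7) fit y≡5x+15 (mod 26); the inverse of 5 mod 26 is 21. Each letter's alphabet position (a=0..z=25) is mapped through 5·x+15 mod 26 — an affine cipher.
For river: r(17)→5·17+15≡22=w; i(8)→5·8+15≡3=d; v(21)→5·21+15≡16=q; e(4)→5·4+15≡9=j; r(17)→5·17+15≡22=w (all mod 26).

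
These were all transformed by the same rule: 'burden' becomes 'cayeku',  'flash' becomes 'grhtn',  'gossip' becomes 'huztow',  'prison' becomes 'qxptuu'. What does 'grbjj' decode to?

Shifts by position in burden: pos 0: b→c (+1), pos 1: u→a (+6), pos 2: r→y (+7), pos 3: d→e (+1), pos 4: e→k (+6), pos 5: n→u (+7) — repeating every 3. A repeating key of period 3 is used — shifts +1, +6, +7 over and over.
Reversing it on grbjj: g−1=f, r−6=l, b−7=u, j−1=i, j−6=d.

fluid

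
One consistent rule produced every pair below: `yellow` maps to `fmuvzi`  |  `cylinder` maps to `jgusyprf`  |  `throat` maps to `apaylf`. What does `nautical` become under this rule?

In yellow: y→f is +7, e→m is +8, l→u is +9, l→v is +10 — the shift increases by 1 each position. Each letter shifts forward by (position + 7), i.e. 7, 8, 9, … — the shift grows by one for each successive letter.
Applying it to nautical: n+7=u, a+8=i, u+9=d, t+10=d, i+11=t, c+12=o, a+13=n, l+14=z.

uiddtonz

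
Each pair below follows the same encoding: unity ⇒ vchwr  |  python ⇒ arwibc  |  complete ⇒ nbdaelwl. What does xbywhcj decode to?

u(20)→v(21) and n(13)→c(2) fit y≡25x+15 (mod 26); the inverse of 25 mod 26 is 25. Each letter's alphabet position (a=0..z=25) is mapped through 25·x+15 mod 26 — an affine cipher.
Undoing it on xbywhcj: x(23)→25·(23−15)≡18=s; b(1)→25·(1−15)≡14=o; y(24)→25·(24−15)≡17=r; w(22)→25·(22−15)≡19=t; h(7)→25·(7−15)≡8=i; c(2)→25·(2−15)≡13=n; j(9)→25·(9−15)≡6=g (all mod 26).

sorting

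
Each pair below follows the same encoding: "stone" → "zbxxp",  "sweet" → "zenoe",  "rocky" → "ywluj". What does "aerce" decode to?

twist

Letter i (0-indexed) is shifted by i+7, so successive shifts are 7, 8, 9, ….
Undoing it on aerce: a−7=t, e−8=w, r−9=i, c−10=s, e−11=t.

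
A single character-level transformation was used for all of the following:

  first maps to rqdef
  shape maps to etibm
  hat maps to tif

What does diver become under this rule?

pqhmd

The shift depends on letter class: consonant f→r is +12, but vowel i→q is +8. Two shifts are in play — +8 for a/e/i/o/u, +12 for every other letter.
For diver: d(cons)+12=p, i(vowel)+8=q, v(cons)+12=h, e(vowel)+8=m, r(cons)+12=d.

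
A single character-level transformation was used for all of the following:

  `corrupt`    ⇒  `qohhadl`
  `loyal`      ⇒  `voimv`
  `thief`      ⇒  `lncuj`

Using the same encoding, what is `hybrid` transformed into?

nibhcf

c(2)→q(16) and o(14)→o(14) fit y≡15x+12 (mod 26); the inverse of 15 mod 26 is 7. Treating letters as 0–25, the rule is x ↦ 15x + 12 (mod 26).
On hybrid: h(7)→15·7+12≡13=n; y(24)→15·24+12≡8=i; b(1)→15·1+12≡1=b; r(17)→15·17+12≡7=h; i(8)→15·8+12≡2=c; d(3)→15·3+12≡5=f (all mod 26).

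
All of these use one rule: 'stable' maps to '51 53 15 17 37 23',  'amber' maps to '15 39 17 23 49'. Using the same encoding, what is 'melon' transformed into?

39 23 37 43 41

s(#19)→51 and t(#20)→53: differences scale by 2, so n = 2·pos + 13. Each letter becomes 2×(its alphabet position, a=1..z=26) + 13.
On melon: m=13→39, e=5→23, l=12→37, o=15→43, n=14→41.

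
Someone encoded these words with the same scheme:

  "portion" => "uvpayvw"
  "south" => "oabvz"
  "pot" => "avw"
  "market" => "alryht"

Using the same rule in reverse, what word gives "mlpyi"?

The output letters match the input read backwards, each shifted +7: portion reversed is noitrop. The word is reversed, then every letter is shifted forward by 7.
Reversing it on mlpyi: shift back: m−7=f, l−7=e, p−7=i, y−7=r, i−7=b → feirb; then reverse → brief.

brief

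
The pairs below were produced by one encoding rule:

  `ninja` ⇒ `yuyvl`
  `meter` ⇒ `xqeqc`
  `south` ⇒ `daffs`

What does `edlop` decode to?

trace

It's a Vigenère-style cipher with numeric key [11,12]: position i shifts by key[i mod 2].
Decoding edlop: e−11=t, d−12=r, l−11=a, o−12=c, p−11=e.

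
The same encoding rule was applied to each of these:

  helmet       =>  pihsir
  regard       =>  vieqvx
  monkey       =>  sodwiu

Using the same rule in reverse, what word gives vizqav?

h(7)→p(15) and e(4)→i(8) fit y≡11x+16 (mod 26); the inverse of 11 mod 26 is 19. This is an affine cipher: with a=0,…,z=25, each position x becomes (11x+16) mod 26.
Reversing it on vizqav: v(21)→19·(21−16)≡17=r; i(8)→19·(8−16)≡4=e; z(25)→19·(25−16)≡15=p; q(16)→19·(16−16)≡0=a; a(0)→19·(0−16)≡8=i; v(21)→19·(21−16)≡17=r (all mod 26).

repair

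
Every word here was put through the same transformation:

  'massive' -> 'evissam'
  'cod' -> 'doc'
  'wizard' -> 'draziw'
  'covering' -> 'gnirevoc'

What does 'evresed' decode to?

deserve

The output letters match the input read backwards: massive reversed is evissam. The word is simply reversed.
Decoding evresed: then reverse → deserve.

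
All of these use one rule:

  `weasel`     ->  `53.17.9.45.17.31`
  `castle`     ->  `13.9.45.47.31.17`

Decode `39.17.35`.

w(#23)→53 and e(#5)→17: differences scale by 2, so n = 2·pos + 7. With a=1..z=26, the number is 2·pos + 7.
Undoing it on 39.17.35: 39→(39−7)÷2=16=p, 17→(17−7)÷2=5=e, 35→(35−7)÷2=14=n.

pen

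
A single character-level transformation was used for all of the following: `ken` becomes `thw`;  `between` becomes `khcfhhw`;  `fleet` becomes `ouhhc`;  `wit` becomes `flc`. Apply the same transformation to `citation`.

The rule splits by letter class: vowels +3, consonants +9.
Applying it to citation: c(cons)+9=l, i(vowel)+3=l, t(cons)+9=c, a(vowel)+3=d, t(cons)+9=c, i(vowel)+3=l, o(vowel)+3=r, n(cons)+9=w.

llcdclrw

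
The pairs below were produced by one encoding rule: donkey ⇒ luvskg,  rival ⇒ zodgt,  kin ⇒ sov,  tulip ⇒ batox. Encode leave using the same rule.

The shift depends on letter class: consonant d→l is +8, but vowel o→u is +6. The rule splits by letter class: vowels +6, consonants +8.
For leave: l(cons)+8=t, e(vowel)+6=k, a(vowel)+6=g, v(cons)+8=d, e(vowel)+6=k.

tkgdk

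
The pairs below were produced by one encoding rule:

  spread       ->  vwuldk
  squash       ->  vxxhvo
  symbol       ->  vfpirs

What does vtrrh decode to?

smoke

Shifts by position in spread: pos 0: s→v (+3), pos 1: p→w (+7), pos 2: r→u (+3), pos 3: e→l (+7) — repeating every 2. It's a Vigenère-style cipher with numeric key [3,7]: position i shifts by key[i mod 2].
Decoding vtrrh: v−3=s, t−7=m, r−3=o, r−7=k, h−3=e.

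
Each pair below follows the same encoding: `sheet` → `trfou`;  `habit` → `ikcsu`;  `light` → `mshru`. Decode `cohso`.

begin

The shifts repeat in a cycle of length 2: positions 0,1,… shift by +1, +10, then the pattern repeats.
Undoing it on cohso: c−1=b, o−10=e, h−1=g, s−10=i, o−1=n.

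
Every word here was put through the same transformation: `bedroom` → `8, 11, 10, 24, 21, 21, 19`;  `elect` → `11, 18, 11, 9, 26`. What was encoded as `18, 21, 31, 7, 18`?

loyal

Letters become their 1-based position plus 6 (so a→7, b→8, …).
Reversing it on 18, 21, 31, 7, 18: 18→(18−6)÷1=12=l, 21→(21−6)÷1=15=o, 31→(31−6)÷1=25=y, 7→(7−6)÷1=1=a, 18→(18−6)÷1=12=l.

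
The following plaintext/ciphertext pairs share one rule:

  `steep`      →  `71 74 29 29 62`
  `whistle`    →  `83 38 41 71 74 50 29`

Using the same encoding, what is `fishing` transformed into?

32 41 71 38 41 56 35

Each letter becomes 3×(its alphabet position, a=1..z=26) + 14.
Applying it to fishing: f=6→32, i=9→41, s=19→71, h=8→38, i=9→41, n=14→56, g=7→35.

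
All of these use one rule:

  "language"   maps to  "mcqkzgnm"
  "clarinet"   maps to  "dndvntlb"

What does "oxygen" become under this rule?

In language: l→m is +1, a→c is +2, n→q is +3, g→k is +4 — the shift increases by 1 each position. The shift increases by 1 at each position, starting from +1: 1, 2, 3, ….
For oxygen: o+1=p, x+2=z, y+3=b, g+4=k, e+5=j, n+6=t.

pzbkjt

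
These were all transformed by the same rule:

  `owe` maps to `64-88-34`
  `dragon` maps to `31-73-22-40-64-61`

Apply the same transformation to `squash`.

o(#15)→64 and w(#23)→88: differences scale by 3, so n = 3·pos + 19. The formula is n = 3×(alphabet index, a=1) + 19.
Applying it to squash: s=19→76, q=17→70, u=21→82, a=1→22, s=19→76, h=8→43.

76-70-82-22-76-43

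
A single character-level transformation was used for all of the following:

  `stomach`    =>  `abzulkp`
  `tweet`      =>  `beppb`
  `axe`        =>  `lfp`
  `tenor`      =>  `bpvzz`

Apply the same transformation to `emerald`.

pupzltl

The shift depends on letter class: consonant s→a is +8, but vowel o→z is +11. Two shifts are in play — +11 for a/e/i/o/u, +8 for every other letter.
On emerald: e(vowel)+11=p, m(cons)+8=u, e(vowel)+11=p, r(cons)+8=z, a(vowel)+11=l, l(cons)+8=t, d(cons)+8=l.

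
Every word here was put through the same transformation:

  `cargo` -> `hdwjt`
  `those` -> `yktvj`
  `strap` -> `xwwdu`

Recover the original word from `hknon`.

chili

Shifts by position in cargo: pos 0: c→h (+5), pos 1: a→d (+3), pos 2: r→w (+5), pos 3: g→j (+3) — repeating every 2. The shifts repeat in a cycle of length 2: positions 0,1,… shift by +5, +3, then the pattern repeats.
Reversing it on hknon: h−5=c, k−3=h, n−5=i, o−3=l, n−5=i.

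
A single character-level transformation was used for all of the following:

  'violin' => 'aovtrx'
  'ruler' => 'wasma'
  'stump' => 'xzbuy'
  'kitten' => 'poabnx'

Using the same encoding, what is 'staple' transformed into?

In violin: v→a is +5, i→o is +6, o→v is +7, l→t is +8 — the shift increases by 1 each position. Letter i (0-indexed) is shifted by i+5, so successive shifts are 5, 6, 7, ….
Applying it to staple: s+5=x, t+6=z, a+7=h, p+8=x, l+9=u, e+10=o.

xzhxuo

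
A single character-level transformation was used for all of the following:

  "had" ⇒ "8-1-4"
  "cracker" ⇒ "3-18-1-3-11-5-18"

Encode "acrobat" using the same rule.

h is letter #8 and maps to 8: an offset of 0. Each letter is replaced by its alphabet position (a=1, b=2, …, z=26).
Applying it to acrobat: a=1→1, c=3→3, r=18→18, o=15→15, b=2→2, a=1→1, t=20→20.

1-3-18-15-2-1-20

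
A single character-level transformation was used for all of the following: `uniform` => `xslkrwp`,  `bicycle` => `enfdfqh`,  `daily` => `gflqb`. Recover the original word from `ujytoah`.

revolve

Shifts by position in uniform: pos 0: u→x (+3), pos 1: n→s (+5), pos 2: i→l (+3), pos 3: f→k (+5) — repeating every 2. A repeating key of period 2 is used — shifts +3, +5 over and over.
Decoding ujytoah: u−3=r, j−5=e, y−3=v, t−5=o, o−3=l, a−5=v, h−3=e.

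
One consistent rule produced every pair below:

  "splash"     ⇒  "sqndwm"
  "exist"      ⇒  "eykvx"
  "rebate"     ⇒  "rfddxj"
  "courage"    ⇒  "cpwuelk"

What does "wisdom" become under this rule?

The shift increases by 1 at each position, starting from +0: 0, 1, 2, ….
Applying it to wisdom: w+0=w, i+1=j, s+2=u, d+3=g, o+4=s, m+5=r.

wjugsr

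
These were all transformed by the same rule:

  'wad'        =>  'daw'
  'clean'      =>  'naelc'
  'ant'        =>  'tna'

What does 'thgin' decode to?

night

It's just the letters in reverse order.
Reversing it on thgin: then reverse → night.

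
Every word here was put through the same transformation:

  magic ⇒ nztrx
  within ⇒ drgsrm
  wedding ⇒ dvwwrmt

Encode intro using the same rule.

rmgil

Each pair mirrors across the alphabet (m↔n, a↔z, g↔t): positions sum to 25. Letters are reflected about the middle of the alphabet (position → 25−position): Atbash.
Applying it to intro: i↔r, n↔m, t↔g, r↔i, o↔l.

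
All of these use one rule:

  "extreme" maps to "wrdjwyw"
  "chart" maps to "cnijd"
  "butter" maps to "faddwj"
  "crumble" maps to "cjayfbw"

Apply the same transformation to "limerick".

bkywjkce

This is an affine cipher: with a=0,…,z=25, each position x becomes (23x+8) mod 26.
On limerick: l(11)→23·11+8≡1=b; i(8)→23·8+8≡10=k; m(12)→23·12+8≡24=y; e(4)→23·4+8≡22=w; r(17)→23·17+8≡9=j; i(8)→23·8+8≡10=k; c(2)→23·2+8≡2=c; k(10)→23·10+8≡4=e (all mod 26).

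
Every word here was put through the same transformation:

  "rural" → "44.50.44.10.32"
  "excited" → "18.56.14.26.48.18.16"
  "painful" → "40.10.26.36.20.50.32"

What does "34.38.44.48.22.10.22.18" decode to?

r(#18)→44 and u(#21)→50: differences scale by 2, so n = 2·pos + 8. Each letter becomes 2×(its alphabet position, a=1..z=26) + 8.
Undoing it on 34.38.44.48.22.10.22.18: 34→(34−8)÷2=13=m, 38→(38−8)÷2=15=o, 44→(44−8)÷2=18=r, 48→(48−8)÷2=20=t, 22→(22−8)÷2=7=g, 10→(10−8)÷2=1=a, 22→(22−8)÷2=7=g, 18→(18−8)÷2=5=e.

mortgage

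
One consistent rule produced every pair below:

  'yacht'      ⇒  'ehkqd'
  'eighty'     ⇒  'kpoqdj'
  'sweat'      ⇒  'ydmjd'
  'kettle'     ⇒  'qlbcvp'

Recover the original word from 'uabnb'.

In yacht: y→e is +6, a→h is +7, c→k is +8, h→q is +9 — the shift increases by 1 each position. Each letter shifts forward by (position + 6), i.e. 6, 7, 8, … — the shift grows by one for each successive letter.
Decoding uabnb: u−6=o, a−7=t, b−8=t, n−9=e, b−10=r.

otter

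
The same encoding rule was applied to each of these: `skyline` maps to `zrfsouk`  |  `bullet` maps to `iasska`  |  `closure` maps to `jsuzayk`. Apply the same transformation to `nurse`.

The shift depends on letter class: consonant s→z is +7, but vowel i→o is +6. The rule splits by letter class: vowels +6, consonants +7.
For nurse: n(cons)+7=u, u(vowel)+6=a, r(cons)+7=y, s(cons)+7=z, e(vowel)+6=k.

uayzk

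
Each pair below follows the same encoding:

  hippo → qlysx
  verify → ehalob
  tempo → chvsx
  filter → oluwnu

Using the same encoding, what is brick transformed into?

Shifts by position in hippo: pos 0: h→q (+9), pos 1: i→l (+3), pos 2: p→y (+9), pos 3: p→s (+3) — repeating every 2. The shifts repeat in a cycle of length 2: positions 0,1,… shift by +9, +3, then the pattern repeats.
Applying it to brick: b+9=k, r+3=u, i+9=r, c+3=f, k+9=t.

kurft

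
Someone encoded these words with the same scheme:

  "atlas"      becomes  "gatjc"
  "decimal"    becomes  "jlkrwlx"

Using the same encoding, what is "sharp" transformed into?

In atlas: a→g is +6, t→a is +7, l→t is +8, a→j is +9 — the shift increases by 1 each position. The shift increases by 1 at each position, starting from +6: 6, 7, 8, ….
On sharp: s+6=y, h+7=o, a+8=i, r+9=a, p+10=z.

yoiaz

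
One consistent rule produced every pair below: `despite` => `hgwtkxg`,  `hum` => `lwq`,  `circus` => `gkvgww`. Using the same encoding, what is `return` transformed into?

The shift depends on letter class: consonant d→h is +4, but vowel e→g is +2. Vowels shift forward by 2 and consonants shift forward by 4.
For return: r(cons)+4=v, e(vowel)+2=g, t(cons)+4=x, u(vowel)+2=w, r(cons)+4=v, n(cons)+4=r.

vgxwvr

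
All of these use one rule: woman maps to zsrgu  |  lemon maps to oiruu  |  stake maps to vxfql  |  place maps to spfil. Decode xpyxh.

ultra

In woman: w→z is +3, o→s is +4, m→r is +5, a→g is +6 — the shift increases by 1 each position. Each letter shifts forward by (position + 3), i.e. 3, 4, 5, … — the shift grows by one for each successive letter.
Undoing it on xpyxh: x−3=u, p−4=l, y−5=t, x−6=r, h−7=a.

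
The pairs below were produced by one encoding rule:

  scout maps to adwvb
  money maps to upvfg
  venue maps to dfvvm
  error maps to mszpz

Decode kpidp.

Shifts by position in scout: pos 0: s→a (+8), pos 1: c→d (+1), pos 2: o→w (+8), pos 3: u→v (+1) — repeating every 2. It's a Vigenère-style cipher with numeric key [8,1]: position i shifts by key[i mod 2].
Undoing it on kpidp: k−8=c, p−1=o, i−8=a, d−1=c, p−8=h.

coach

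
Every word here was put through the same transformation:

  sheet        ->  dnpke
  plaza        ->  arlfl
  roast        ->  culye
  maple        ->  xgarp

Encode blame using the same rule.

Shifts by position in sheet: pos 0: s→d (+11), pos 1: h→n (+6), pos 2: e→p (+11), pos 3: e→k (+6) — repeating every 2. It's a Vigenère-style cipher with numeric key [11,6]: position i shifts by key[i mod 2].
Applying it to blame: b+11=m, l+6=r, a+11=l, m+6=s, e+11=p.

mrlsp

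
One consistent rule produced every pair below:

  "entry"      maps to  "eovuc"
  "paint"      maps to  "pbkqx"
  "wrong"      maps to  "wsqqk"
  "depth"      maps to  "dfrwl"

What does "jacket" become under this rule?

jbeniy

In entry: e→e is +0, n→o is +1, t→v is +2, r→u is +3 — the shift increases by 1 each position. Each letter shifts forward by its position index (0, 1, 2, …) — the shift grows by one for each successive letter.
On jacket: j+0=j, a+1=b, c+2=e, k+3=n, e+4=i, t+5=y.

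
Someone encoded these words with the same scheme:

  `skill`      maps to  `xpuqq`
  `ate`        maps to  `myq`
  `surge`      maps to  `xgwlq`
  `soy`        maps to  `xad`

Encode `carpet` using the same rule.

hmwuqy

Vowels shift forward by 12 and consonants shift forward by 5.
For carpet: c(cons)+5=h, a(vowel)+12=m, r(cons)+5=w, p(cons)+5=u, e(vowel)+12=q, t(cons)+5=y.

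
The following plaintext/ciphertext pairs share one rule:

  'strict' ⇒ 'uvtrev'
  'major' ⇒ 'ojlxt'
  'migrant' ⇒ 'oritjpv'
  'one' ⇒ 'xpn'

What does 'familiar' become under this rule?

hjornrjt

Two shifts are in play — +9 for a/e/i/o/u, +2 for every other letter.
On familiar: f(cons)+2=h, a(vowel)+9=j, m(cons)+2=o, i(vowel)+9=r, l(cons)+2=n, i(vowel)+9=r, a(vowel)+9=j, r(cons)+2=t.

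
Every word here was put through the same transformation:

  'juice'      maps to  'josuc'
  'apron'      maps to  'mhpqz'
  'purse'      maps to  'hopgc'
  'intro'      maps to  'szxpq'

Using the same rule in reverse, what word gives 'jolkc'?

j(9)→j(9) and u(20)→o(14) fit y≡17x+12 (mod 26); the inverse of 17 mod 26 is 23. Each letter's alphabet position (a=0..z=25) is mapped through 17·x+12 mod 26 — an affine cipher.
Reversing it on jolkc: j(9)→23·(9−12)≡9=j; o(14)→23·(14−12)≡20=u; l(11)→23·(11−12)≡3=d; k(10)→23·(10−12)≡6=g; c(2)→23·(2−12)≡4=e (all mod 26).

judge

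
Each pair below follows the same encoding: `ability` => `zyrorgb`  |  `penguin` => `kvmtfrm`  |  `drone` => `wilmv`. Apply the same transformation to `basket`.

yzhpvg

Each pair mirrors across the alphabet (a↔z, b↔y, i↔r): positions sum to 25. Letters are reflected about the middle of the alphabet (position → 25−position): Atbash.
On basket: b↔y, a↔z, s↔h, k↔p, e↔v, t↔g.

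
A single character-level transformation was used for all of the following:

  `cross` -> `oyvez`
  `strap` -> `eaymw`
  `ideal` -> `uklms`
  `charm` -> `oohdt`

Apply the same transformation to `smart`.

Shifts by position in cross: pos 0: c→o (+12), pos 1: r→y (+7), pos 2: o→v (+7), pos 3: s→e (+12), pos 4: s→z (+7) — repeating every 3. It's a Vigenère-style cipher with numeric key [12,7,7]: position i shifts by key[i mod 3].
For smart: s+12=e, m+7=t, a+7=h, r+12=d, t+7=a.

ethda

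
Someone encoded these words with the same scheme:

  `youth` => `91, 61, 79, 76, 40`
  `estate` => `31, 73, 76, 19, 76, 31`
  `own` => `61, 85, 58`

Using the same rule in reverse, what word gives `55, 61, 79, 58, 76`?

mount

Each letter becomes 3×(its alphabet position, a=1..z=26) + 16.
Decoding 55, 61, 79, 58, 76: 55→(55−16)÷3=13=m, 61→(61−16)÷3=15=o, 79→(79−16)÷3=21=u, 58→(58−16)÷3=14=n, 76→(76−16)÷3=20=t.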